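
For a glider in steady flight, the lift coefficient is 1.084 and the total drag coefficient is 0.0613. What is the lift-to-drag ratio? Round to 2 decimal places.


Step 1: L/D = CL / CD = 1.084 / 0.0613
Step 2: L/D = 17.68

17.68


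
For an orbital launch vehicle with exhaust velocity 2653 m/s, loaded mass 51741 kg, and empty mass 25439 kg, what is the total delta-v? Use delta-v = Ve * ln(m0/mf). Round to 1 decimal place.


Step 1: Mass ratio m0/mf = 51741 / 25439 = 2.033924
Step 2: ln(2.033924) = 0.709967
Step 3: delta-v = 2653 * 0.709967 = 1883.5 m/s

1883.5


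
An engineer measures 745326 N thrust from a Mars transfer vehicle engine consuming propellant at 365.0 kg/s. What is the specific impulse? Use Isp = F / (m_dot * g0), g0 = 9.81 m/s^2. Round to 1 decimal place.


Step 1: m_dot * g0 = 365.0 * 9.81 = 3580.65
Step 2: Isp = 745326 / 3580.65 = 208.2 s

208.2


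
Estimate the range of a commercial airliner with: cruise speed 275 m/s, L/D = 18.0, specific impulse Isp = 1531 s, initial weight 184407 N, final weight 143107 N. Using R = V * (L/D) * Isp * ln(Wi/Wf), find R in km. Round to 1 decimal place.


Step 1: Coefficient = V * (L/D) * Isp = 275 * 18.0 * 1531 = 7578450.0 m
Step 2: Wi/Wf = 184407 / 143107 = 1.288595
Step 3: ln(1.288595) = 0.253553
Step 4: R = 7578450.0 * 0.253553 = 1921536.2 m = 1921.5 km

1921.5


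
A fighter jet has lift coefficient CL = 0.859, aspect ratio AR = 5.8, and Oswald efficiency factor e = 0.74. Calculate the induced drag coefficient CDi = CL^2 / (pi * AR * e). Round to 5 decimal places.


Step 1: CL^2 = 0.859^2 = 0.737881
Step 2: pi * AR * e = 3.14159 * 5.8 * 0.74 = 13.483716
Step 3: CDi = 0.737881 / 13.483716 = 0.05472

0.05472


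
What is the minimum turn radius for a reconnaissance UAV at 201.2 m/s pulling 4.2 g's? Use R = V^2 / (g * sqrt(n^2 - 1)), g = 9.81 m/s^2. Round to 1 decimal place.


Step 1: V^2 = 201.2^2 = 40481.44
Step 2: n^2 - 1 = 4.2^2 - 1 = 16.64
Step 3: sqrt(16.64) = 4.079216
Step 4: R = 40481.44 / (9.81 * 4.079216) = 1011.6 m

1011.6


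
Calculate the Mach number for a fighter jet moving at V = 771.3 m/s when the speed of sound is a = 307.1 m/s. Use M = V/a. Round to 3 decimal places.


Step 1: M = V / a = 771.3 / 307.1
Step 2: M = 2.512

2.512


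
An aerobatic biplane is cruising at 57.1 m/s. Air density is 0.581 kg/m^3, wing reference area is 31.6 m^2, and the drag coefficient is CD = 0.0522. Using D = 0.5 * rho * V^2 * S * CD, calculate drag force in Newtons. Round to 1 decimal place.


Step 1: Dynamic pressure q = 0.5 * 0.581 * 57.1^2 = 947.1491 Pa
Step 2: Drag D = q * S * CD = 947.1491 * 31.6 * 0.0522
Step 3: D = 1562.3 N

1562.3


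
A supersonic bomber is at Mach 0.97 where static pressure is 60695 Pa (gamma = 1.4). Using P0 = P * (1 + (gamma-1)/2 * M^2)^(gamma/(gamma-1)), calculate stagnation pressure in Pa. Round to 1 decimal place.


Step 1: (gamma-1)/2 * M^2 = 0.2 * 0.9409 = 0.18818
Step 2: 1 + 0.18818 = 1.18818
Step 3: Exponent gamma/(gamma-1) = 3.5
Step 4: P0 = 60695 * 1.18818^3.5 = 110979.0 Pa

110979.0


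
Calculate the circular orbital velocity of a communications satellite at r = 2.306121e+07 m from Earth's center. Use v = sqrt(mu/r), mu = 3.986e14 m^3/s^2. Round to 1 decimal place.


Step 1: mu / r = 3.986e14 / 2.306121e+07 = 17284435.6389
Step 2: v = sqrt(17284435.6389) = 4157.5 m/s

4157.5


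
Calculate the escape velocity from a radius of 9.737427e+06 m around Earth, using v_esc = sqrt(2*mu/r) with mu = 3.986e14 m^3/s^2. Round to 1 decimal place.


Step 1: 2*mu/r = 2 * 3.986e14 / 9.737427e+06 = 81869676.661
Step 2: v_esc = sqrt(81869676.661) = 9048.2 m/s

9048.2


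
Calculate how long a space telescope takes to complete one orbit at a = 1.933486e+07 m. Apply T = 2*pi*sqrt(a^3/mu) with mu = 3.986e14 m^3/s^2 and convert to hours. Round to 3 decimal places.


Step 1: a^3 / mu = 7.228082e+21 / 3.986e14 = 1.813367e+07
Step 2: sqrt(1.813367e+07) = 4258.3652 s
Step 3: T = 2*pi * 4258.3652 = 26756.1 s
Step 4: T in hours = 26756.1 / 3600 = 7.432 hours

7.432


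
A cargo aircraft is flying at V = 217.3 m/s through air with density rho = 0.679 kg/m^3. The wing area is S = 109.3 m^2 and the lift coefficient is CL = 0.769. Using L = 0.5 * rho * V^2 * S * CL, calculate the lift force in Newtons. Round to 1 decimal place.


Step 1: Calculate dynamic pressure q = 0.5 * 0.679 * 217.3^2 = 0.5 * 0.679 * 47219.29 = 16030.949 Pa
Step 2: Multiply by wing area and lift coefficient: L = 16030.949 * 109.3 * 0.769
Step 3: L = 1752182.7208 * 0.769 = 1347428.5 N

1347428.5


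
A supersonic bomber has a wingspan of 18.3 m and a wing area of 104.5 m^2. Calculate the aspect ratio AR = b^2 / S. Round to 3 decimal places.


Step 1: b^2 = 18.3^2 = 334.89
Step 2: AR = 334.89 / 104.5 = 3.205

3.205


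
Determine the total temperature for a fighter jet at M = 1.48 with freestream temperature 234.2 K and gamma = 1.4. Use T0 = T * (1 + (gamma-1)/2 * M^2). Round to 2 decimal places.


Step 1: (gamma-1)/2 = 0.2
Step 2: M^2 = 2.1904
Step 3: 1 + 0.2 * 2.1904 = 1.43808
Step 4: T0 = 234.2 * 1.43808 = 336.80 K

336.80


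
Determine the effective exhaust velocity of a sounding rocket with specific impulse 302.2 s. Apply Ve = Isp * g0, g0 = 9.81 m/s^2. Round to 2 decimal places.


Step 1: Ve = Isp * g0 = 302.2 * 9.81
Step 2: Ve = 2964.58 m/s

2964.58


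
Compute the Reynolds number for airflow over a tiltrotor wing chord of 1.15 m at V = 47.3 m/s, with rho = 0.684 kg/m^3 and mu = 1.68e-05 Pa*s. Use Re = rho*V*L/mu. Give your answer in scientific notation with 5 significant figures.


Step 1: Numerator = rho * V * L = 0.684 * 47.3 * 1.15 = 37.20618
Step 2: Re = 37.20618 / 1.68e-05
Step 3: Re = 2.2147e+06

2.2147e+06


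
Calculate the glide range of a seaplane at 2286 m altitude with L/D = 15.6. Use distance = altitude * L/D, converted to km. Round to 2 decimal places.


Step 1: Glide distance = altitude * L/D = 2286 * 15.6 = 35661.6 m
Step 2: Convert to km: 35661.6 / 1000 = 35.66 km

35.66


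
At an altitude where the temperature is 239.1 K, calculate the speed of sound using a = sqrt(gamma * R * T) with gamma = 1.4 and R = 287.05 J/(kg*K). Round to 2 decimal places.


Step 1: gamma * R * T = 1.4 * 287.05 * 239.1 = 96087.117
Step 2: a = sqrt(96087.117) = 309.98 m/s

309.98


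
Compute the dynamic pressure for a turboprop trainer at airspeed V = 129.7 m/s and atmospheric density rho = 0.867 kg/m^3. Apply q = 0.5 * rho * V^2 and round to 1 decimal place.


Step 1: V^2 = 129.7^2 = 16822.09
Step 2: q = 0.5 * 0.867 * 16822.09
Step 3: q = 7292.4 Pa

7292.4


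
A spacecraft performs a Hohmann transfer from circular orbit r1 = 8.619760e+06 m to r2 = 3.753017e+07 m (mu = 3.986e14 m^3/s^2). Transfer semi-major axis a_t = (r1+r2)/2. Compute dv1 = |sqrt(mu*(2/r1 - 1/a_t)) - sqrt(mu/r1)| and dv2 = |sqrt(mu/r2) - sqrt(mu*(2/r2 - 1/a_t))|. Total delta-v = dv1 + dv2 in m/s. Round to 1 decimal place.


Step 1: Transfer semi-major axis a_t = (8.619760e+06 + 3.753017e+07) / 2 = 2.307496e+07 m
Step 2: v1 (circular at r1) = sqrt(mu/r1) = 6800.19 m/s
Step 3: v_t1 = sqrt(mu*(2/r1 - 1/a_t)) = 8672.43 m/s
Step 4: dv1 = |8672.43 - 6800.19| = 1872.24 m/s
Step 5: v2 (circular at r2) = 3258.96 m/s, v_t2 = 1991.84 m/s
Step 6: dv2 = |3258.96 - 1991.84| = 1267.11 m/s
Step 7: Total delta-v = 1872.24 + 1267.11 = 3139.4 m/s

3139.4


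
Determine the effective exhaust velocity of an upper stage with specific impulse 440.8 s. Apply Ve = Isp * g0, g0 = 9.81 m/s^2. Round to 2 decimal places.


Step 1: Ve = Isp * g0 = 440.8 * 9.81
Step 2: Ve = 4324.25 m/s

4324.25


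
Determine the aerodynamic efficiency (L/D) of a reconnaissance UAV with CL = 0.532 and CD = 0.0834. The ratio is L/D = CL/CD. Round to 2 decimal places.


Step 1: L/D = CL / CD = 0.532 / 0.0834
Step 2: L/D = 6.38

6.38


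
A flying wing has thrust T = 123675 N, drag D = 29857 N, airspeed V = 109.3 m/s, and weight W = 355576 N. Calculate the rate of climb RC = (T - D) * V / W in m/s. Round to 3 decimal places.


Step 1: Excess thrust = T - D = 123675 - 29857 = 93818 N
Step 2: Excess power = 93818 * 109.3 = 10254307.4 W
Step 3: RC = 10254307.4 / 355576 = 28.839 m/s

28.839


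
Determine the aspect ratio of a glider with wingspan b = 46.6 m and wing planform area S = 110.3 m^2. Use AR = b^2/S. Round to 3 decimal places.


Step 1: b^2 = 46.6^2 = 2171.56
Step 2: AR = 2171.56 / 110.3 = 19.688

19.688


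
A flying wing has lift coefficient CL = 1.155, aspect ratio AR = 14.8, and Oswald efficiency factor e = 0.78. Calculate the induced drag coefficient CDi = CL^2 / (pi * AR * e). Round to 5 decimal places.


Step 1: CL^2 = 1.155^2 = 1.334025
Step 2: pi * AR * e = 3.14159 * 14.8 * 0.78 = 36.266546
Step 3: CDi = 1.334025 / 36.266546 = 0.03678

0.03678


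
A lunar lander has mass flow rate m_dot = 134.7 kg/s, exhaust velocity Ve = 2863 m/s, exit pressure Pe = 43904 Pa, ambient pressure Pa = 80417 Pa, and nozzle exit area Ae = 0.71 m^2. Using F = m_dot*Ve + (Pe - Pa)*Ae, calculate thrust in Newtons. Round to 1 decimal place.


Step 1: Momentum thrust = m_dot * Ve = 134.7 * 2863 = 385646.1 N
Step 2: Pressure thrust = (Pe - Pa) * Ae = (43904 - 80417) * 0.71 = -25924.23 N
Step 3: Total thrust F = 385646.1 + -25924.23 = 359721.9 N

359721.9


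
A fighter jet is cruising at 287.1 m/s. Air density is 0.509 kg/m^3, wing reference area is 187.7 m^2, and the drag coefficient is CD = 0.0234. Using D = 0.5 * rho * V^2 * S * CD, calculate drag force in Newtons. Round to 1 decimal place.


Step 1: Dynamic pressure q = 0.5 * 0.509 * 287.1^2 = 20977.5213 Pa
Step 2: Drag D = q * S * CD = 20977.5213 * 187.7 * 0.0234
Step 3: D = 92137.0 N

92137.0


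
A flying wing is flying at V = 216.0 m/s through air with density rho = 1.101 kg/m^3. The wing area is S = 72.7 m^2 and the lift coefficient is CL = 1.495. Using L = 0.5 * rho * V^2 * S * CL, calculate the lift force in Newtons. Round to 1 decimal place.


Step 1: Calculate dynamic pressure q = 0.5 * 1.101 * 216.0^2 = 0.5 * 1.101 * 46656.0 = 25684.128 Pa
Step 2: Multiply by wing area and lift coefficient: L = 25684.128 * 72.7 * 1.495
Step 3: L = 1867236.1056 * 1.495 = 2791518.0 N

2791518.0


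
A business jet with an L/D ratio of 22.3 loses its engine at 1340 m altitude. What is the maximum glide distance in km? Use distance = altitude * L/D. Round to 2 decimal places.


Step 1: Glide distance = altitude * L/D = 1340 * 22.3 = 29882.0 m
Step 2: Convert to km: 29882.0 / 1000 = 29.88 km

29.88


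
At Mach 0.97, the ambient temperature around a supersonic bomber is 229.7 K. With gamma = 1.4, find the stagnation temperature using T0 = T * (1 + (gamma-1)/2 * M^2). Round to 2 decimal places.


Step 1: (gamma-1)/2 = 0.2
Step 2: M^2 = 0.9409
Step 3: 1 + 0.2 * 0.9409 = 1.18818
Step 4: T0 = 229.7 * 1.18818 = 272.92 K

272.92


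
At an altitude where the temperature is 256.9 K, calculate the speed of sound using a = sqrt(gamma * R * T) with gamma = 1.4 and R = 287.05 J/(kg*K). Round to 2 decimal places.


Step 1: gamma * R * T = 1.4 * 287.05 * 256.9 = 103240.403
Step 2: a = sqrt(103240.403) = 321.31 m/s

321.31


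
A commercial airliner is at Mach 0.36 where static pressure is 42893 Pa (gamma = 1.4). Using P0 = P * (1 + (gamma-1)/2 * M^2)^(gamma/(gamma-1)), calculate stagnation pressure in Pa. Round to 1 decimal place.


Step 1: (gamma-1)/2 * M^2 = 0.2 * 0.1296 = 0.02592
Step 2: 1 + 0.02592 = 1.02592
Step 3: Exponent gamma/(gamma-1) = 3.5
Step 4: P0 = 42893 * 1.02592^3.5 = 46912.0 Pa

46912.0


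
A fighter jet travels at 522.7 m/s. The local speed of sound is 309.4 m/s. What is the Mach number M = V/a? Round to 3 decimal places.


Step 1: M = V / a = 522.7 / 309.4
Step 2: M = 1.689

1.689


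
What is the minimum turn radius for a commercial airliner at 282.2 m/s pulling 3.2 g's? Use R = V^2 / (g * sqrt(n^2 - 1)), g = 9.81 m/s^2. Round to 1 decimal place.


Step 1: V^2 = 282.2^2 = 79636.84
Step 2: n^2 - 1 = 3.2^2 - 1 = 9.24
Step 3: sqrt(9.24) = 3.039737
Step 4: R = 79636.84 / (9.81 * 3.039737) = 2670.6 m

2670.6


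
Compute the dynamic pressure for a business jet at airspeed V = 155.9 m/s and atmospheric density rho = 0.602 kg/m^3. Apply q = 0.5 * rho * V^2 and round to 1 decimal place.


Step 1: V^2 = 155.9^2 = 24304.81
Step 2: q = 0.5 * 0.602 * 24304.81
Step 3: q = 7315.7 Pa

7315.7


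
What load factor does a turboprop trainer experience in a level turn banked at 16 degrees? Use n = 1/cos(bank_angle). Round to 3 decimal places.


Step 1: Convert 16 degrees to radians = 0.279253
Step 2: cos(16 deg) = 0.961262
Step 3: n = 1 / 0.961262 = 1.040

1.040


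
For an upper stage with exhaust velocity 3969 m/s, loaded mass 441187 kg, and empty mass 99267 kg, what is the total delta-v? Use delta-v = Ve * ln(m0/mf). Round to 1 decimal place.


Step 1: Mass ratio m0/mf = 441187 / 99267 = 4.444448
Step 2: ln(4.444448) = 1.491656
Step 3: delta-v = 3969 * 1.491656 = 5920.4 m/s

5920.4


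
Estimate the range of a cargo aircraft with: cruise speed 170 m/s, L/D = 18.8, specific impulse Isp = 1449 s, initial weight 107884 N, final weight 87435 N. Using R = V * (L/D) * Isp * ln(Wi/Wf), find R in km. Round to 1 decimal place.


Step 1: Coefficient = V * (L/D) * Isp = 170 * 18.8 * 1449 = 4631004.0 m
Step 2: Wi/Wf = 107884 / 87435 = 1.233877
Step 3: ln(1.233877) = 0.210161
Step 4: R = 4631004.0 * 0.210161 = 973256.0 m = 973.3 km

973.3


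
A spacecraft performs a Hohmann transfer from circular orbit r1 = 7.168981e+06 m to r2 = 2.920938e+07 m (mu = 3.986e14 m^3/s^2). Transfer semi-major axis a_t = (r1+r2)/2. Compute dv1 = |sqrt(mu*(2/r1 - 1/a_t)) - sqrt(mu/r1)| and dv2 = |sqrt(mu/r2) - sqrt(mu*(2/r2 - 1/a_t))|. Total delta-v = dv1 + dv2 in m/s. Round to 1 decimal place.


Step 1: Transfer semi-major axis a_t = (7.168981e+06 + 2.920938e+07) / 2 = 1.818918e+07 m
Step 2: v1 (circular at r1) = sqrt(mu/r1) = 7456.58 m/s
Step 3: v_t1 = sqrt(mu*(2/r1 - 1/a_t)) = 9449.19 m/s
Step 4: dv1 = |9449.19 - 7456.58| = 1992.6 m/s
Step 5: v2 (circular at r2) = 3694.09 m/s, v_t2 = 2319.15 m/s
Step 6: dv2 = |3694.09 - 2319.15| = 1374.94 m/s
Step 7: Total delta-v = 1992.6 + 1374.94 = 3367.5 m/s

3367.5


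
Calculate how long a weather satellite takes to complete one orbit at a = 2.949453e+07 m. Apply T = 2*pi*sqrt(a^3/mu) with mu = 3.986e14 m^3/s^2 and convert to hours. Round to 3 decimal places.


Step 1: a^3 / mu = 2.565810e+22 / 3.986e14 = 6.437054e+07
Step 2: sqrt(6.437054e+07) = 8023.1253 s
Step 3: T = 2*pi * 8023.1253 = 50410.78 s
Step 4: T in hours = 50410.78 / 3600 = 14.003 hours

14.003


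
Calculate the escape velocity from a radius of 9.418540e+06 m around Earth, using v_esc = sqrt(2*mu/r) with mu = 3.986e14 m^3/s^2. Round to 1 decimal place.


Step 1: 2*mu/r = 2 * 3.986e14 / 9.418540e+06 = 84641568.6508
Step 2: v_esc = sqrt(84641568.6508) = 9200.1 m/s

9200.1


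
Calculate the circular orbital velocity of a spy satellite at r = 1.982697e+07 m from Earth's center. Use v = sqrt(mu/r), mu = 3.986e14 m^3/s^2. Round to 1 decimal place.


Step 1: mu / r = 3.986e14 / 1.982697e+07 = 20103929.143
Step 2: v = sqrt(20103929.143) = 4483.7 m/s

4483.7


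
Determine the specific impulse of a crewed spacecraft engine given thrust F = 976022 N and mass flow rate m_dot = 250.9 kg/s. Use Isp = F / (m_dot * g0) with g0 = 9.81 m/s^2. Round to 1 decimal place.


Step 1: m_dot * g0 = 250.9 * 9.81 = 2461.33
Step 2: Isp = 976022 / 2461.33 = 396.5 s

396.5


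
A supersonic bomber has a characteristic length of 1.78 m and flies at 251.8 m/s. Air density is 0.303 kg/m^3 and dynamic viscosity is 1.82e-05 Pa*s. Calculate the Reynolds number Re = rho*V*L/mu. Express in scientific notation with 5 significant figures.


Step 1: Numerator = rho * V * L = 0.303 * 251.8 * 1.78 = 135.805812
Step 2: Re = 135.805812 / 1.82e-05
Step 3: Re = 7.4619e+06

7.4619e+06


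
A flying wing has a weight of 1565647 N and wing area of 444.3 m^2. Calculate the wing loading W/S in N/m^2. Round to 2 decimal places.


Step 1: Wing loading = W / S = 1565647 / 444.3
Step 2: Wing loading = 3523.85 N/m^2

3523.85


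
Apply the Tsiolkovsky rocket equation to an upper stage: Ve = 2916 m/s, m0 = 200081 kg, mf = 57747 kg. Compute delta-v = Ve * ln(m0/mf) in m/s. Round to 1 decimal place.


Step 1: Mass ratio m0/mf = 200081 / 57747 = 3.464786
Step 2: ln(3.464786) = 1.242651
Step 3: delta-v = 2916 * 1.242651 = 3623.6 m/s

3623.6


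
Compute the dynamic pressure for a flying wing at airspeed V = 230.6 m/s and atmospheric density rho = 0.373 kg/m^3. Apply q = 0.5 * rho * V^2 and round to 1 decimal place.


Step 1: V^2 = 230.6^2 = 53176.36
Step 2: q = 0.5 * 0.373 * 53176.36
Step 3: q = 9917.4 Pa

9917.4


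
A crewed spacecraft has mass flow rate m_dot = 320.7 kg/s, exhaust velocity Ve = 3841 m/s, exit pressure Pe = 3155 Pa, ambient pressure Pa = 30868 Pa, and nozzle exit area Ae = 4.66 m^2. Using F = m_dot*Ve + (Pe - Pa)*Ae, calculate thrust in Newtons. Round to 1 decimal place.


Step 1: Momentum thrust = m_dot * Ve = 320.7 * 3841 = 1231808.7 N
Step 2: Pressure thrust = (Pe - Pa) * Ae = (3155 - 30868) * 4.66 = -129142.58 N
Step 3: Total thrust F = 1231808.7 + -129142.58 = 1102666.1 N

1102666.1


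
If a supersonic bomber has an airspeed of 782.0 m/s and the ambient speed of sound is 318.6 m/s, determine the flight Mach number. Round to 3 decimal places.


Step 1: M = V / a = 782.0 / 318.6
Step 2: M = 2.454

2.454


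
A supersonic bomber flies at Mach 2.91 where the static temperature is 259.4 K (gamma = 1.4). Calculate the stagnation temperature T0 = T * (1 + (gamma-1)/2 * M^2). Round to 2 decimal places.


Step 1: (gamma-1)/2 = 0.2
Step 2: M^2 = 8.4681
Step 3: 1 + 0.2 * 8.4681 = 2.69362
Step 4: T0 = 259.4 * 2.69362 = 698.73 K

698.73


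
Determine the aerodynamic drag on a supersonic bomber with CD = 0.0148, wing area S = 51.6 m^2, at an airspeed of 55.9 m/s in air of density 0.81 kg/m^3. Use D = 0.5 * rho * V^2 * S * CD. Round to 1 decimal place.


Step 1: Dynamic pressure q = 0.5 * 0.81 * 55.9^2 = 1265.5481 Pa
Step 2: Drag D = q * S * CD = 1265.5481 * 51.6 * 0.0148
Step 3: D = 966.5 N

966.5


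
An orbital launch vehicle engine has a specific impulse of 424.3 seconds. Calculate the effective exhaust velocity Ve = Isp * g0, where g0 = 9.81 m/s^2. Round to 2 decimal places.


Step 1: Ve = Isp * g0 = 424.3 * 9.81
Step 2: Ve = 4162.38 m/s

4162.38


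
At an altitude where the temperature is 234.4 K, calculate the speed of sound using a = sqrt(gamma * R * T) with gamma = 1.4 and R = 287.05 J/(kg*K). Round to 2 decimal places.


Step 1: gamma * R * T = 1.4 * 287.05 * 234.4 = 94198.328
Step 2: a = sqrt(94198.328) = 306.92 m/s

306.92


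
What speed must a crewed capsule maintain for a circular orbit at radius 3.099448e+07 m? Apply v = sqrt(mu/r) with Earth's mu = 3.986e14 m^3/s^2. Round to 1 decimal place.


Step 1: mu / r = 3.986e14 / 3.099448e+07 = 12860354.4889
Step 2: v = sqrt(12860354.4889) = 3586.1 m/s

3586.1


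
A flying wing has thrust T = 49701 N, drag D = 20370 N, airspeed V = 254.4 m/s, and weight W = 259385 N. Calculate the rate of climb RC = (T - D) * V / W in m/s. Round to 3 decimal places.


Step 1: Excess thrust = T - D = 49701 - 20370 = 29331 N
Step 2: Excess power = 29331 * 254.4 = 7461806.4 W
Step 3: RC = 7461806.4 / 259385 = 28.767 m/s

28.767


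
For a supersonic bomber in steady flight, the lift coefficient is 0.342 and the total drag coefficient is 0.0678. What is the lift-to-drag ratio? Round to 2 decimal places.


Step 1: L/D = CL / CD = 0.342 / 0.0678
Step 2: L/D = 5.04

5.04


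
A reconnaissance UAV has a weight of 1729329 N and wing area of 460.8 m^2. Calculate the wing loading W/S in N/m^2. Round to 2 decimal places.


Step 1: Wing loading = W / S = 1729329 / 460.8
Step 2: Wing loading = 3752.88 N/m^2

3752.88


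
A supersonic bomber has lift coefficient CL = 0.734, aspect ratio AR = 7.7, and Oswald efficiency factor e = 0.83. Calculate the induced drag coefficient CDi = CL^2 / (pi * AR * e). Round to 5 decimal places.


Step 1: CL^2 = 0.734^2 = 0.538756
Step 2: pi * AR * e = 3.14159 * 7.7 * 0.83 = 20.077919
Step 3: CDi = 0.538756 / 20.077919 = 0.02683

0.02683


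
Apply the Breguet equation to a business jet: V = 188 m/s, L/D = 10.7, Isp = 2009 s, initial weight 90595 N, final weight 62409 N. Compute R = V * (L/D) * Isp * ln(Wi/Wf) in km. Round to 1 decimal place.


Step 1: Coefficient = V * (L/D) * Isp = 188 * 10.7 * 2009 = 4041304.4 m
Step 2: Wi/Wf = 90595 / 62409 = 1.451634
Step 3: ln(1.451634) = 0.37269
Step 4: R = 4041304.4 * 0.37269 = 1506151.8 m = 1506.2 km

1506.2


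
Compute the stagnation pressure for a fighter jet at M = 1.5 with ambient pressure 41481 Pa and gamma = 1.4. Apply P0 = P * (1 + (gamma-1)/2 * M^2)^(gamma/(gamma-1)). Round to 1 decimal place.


Step 1: (gamma-1)/2 * M^2 = 0.2 * 2.25 = 0.45
Step 2: 1 + 0.45 = 1.45
Step 3: Exponent gamma/(gamma-1) = 3.5
Step 4: P0 = 41481 * 1.45^3.5 = 152278.0 Pa

152278.0


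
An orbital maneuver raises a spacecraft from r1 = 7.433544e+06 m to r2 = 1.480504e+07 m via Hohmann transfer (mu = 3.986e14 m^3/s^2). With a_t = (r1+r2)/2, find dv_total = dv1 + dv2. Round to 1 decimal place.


Step 1: Transfer semi-major axis a_t = (7.433544e+06 + 1.480504e+07) / 2 = 1.111929e+07 m
Step 2: v1 (circular at r1) = sqrt(mu/r1) = 7322.69 m/s
Step 3: v_t1 = sqrt(mu*(2/r1 - 1/a_t)) = 8449.61 m/s
Step 4: dv1 = |8449.61 - 7322.69| = 1126.92 m/s
Step 5: v2 (circular at r2) = 5188.76 m/s, v_t2 = 4242.51 m/s
Step 6: dv2 = |5188.76 - 4242.51| = 946.25 m/s
Step 7: Total delta-v = 1126.92 + 946.25 = 2073.2 m/s

2073.2


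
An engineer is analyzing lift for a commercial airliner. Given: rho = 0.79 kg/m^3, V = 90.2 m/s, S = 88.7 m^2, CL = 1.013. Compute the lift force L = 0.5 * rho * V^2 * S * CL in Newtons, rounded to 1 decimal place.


Step 1: Calculate dynamic pressure q = 0.5 * 0.79 * 90.2^2 = 0.5 * 0.79 * 8136.04 = 3213.7358 Pa
Step 2: Multiply by wing area and lift coefficient: L = 3213.7358 * 88.7 * 1.013
Step 3: L = 285058.3655 * 1.013 = 288764.1 N

288764.1


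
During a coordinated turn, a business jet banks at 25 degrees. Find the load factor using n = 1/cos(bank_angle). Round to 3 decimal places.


Step 1: Convert 25 degrees to radians = 0.436332
Step 2: cos(25 deg) = 0.906308
Step 3: n = 1 / 0.906308 = 1.103

1.103


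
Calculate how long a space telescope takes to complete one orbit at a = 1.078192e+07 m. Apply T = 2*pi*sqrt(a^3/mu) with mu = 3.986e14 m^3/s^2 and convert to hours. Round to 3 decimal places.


Step 1: a^3 / mu = 1.253396e+21 / 3.986e14 = 3.144496e+06
Step 2: sqrt(3.144496e+06) = 1773.2726 s
Step 3: T = 2*pi * 1773.2726 = 11141.8 s
Step 4: T in hours = 11141.8 / 3600 = 3.095 hours

3.095


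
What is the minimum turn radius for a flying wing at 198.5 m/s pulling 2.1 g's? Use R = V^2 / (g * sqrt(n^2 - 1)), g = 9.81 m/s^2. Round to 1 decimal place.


Step 1: V^2 = 198.5^2 = 39402.25
Step 2: n^2 - 1 = 2.1^2 - 1 = 3.41
Step 3: sqrt(3.41) = 1.846619
Step 4: R = 39402.25 / (9.81 * 1.846619) = 2175.1 m

2175.1


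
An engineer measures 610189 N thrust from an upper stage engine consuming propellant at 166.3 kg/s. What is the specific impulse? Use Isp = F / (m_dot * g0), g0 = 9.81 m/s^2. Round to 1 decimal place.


Step 1: m_dot * g0 = 166.3 * 9.81 = 1631.4
Step 2: Isp = 610189 / 1631.4 = 374.0 s

374.0


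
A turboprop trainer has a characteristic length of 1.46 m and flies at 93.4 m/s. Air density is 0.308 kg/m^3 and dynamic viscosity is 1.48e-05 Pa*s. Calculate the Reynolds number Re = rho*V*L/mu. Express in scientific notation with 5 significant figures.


Step 1: Numerator = rho * V * L = 0.308 * 93.4 * 1.46 = 42.000112
Step 2: Re = 42.000112 / 1.48e-05
Step 3: Re = 2.8378e+06

2.8378e+06


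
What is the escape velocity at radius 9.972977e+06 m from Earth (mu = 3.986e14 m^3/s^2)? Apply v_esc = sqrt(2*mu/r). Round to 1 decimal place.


Step 1: 2*mu/r = 2 * 3.986e14 / 9.972977e+06 = 79936011.0827
Step 2: v_esc = sqrt(79936011.0827) = 8940.7 m/s

8940.7


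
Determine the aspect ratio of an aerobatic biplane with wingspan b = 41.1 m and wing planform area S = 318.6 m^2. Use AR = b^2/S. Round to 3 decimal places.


Step 1: b^2 = 41.1^2 = 1689.21
Step 2: AR = 1689.21 / 318.6 = 5.302

5.302


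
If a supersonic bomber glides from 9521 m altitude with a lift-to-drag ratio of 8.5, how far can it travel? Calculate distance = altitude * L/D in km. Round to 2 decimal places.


Step 1: Glide distance = altitude * L/D = 9521 * 8.5 = 80928.5 m
Step 2: Convert to km: 80928.5 / 1000 = 80.93 km

80.93


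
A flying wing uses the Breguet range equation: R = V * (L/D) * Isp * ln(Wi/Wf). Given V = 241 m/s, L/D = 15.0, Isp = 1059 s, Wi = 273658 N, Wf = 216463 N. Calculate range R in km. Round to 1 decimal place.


Step 1: Coefficient = V * (L/D) * Isp = 241 * 15.0 * 1059 = 3828285.0 m
Step 2: Wi/Wf = 273658 / 216463 = 1.264225
Step 3: ln(1.264225) = 0.23446
Step 4: R = 3828285.0 * 0.23446 = 897577.9 m = 897.6 km

897.6


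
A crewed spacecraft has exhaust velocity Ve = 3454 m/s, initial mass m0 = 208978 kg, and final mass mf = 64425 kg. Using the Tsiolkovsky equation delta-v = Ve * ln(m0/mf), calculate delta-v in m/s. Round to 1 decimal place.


Step 1: Mass ratio m0/mf = 208978 / 64425 = 3.243741
Step 2: ln(3.243741) = 1.176727
Step 3: delta-v = 3454 * 1.176727 = 4064.4 m/s

4064.4


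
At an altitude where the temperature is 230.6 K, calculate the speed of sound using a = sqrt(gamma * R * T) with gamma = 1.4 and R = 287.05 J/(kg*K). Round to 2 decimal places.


Step 1: gamma * R * T = 1.4 * 287.05 * 230.6 = 92671.222
Step 2: a = sqrt(92671.222) = 304.42 m/s

304.42


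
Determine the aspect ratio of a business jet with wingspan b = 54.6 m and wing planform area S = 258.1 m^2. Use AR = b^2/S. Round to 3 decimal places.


Step 1: b^2 = 54.6^2 = 2981.16
Step 2: AR = 2981.16 / 258.1 = 11.550

11.550


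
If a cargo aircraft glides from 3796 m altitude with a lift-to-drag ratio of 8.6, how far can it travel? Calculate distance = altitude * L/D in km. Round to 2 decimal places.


Step 1: Glide distance = altitude * L/D = 3796 * 8.6 = 32645.6 m
Step 2: Convert to km: 32645.6 / 1000 = 32.65 km

32.65


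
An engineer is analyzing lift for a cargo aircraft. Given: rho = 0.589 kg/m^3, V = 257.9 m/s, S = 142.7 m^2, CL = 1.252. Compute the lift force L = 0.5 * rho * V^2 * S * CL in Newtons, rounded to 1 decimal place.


Step 1: Calculate dynamic pressure q = 0.5 * 0.589 * 257.9^2 = 0.5 * 0.589 * 66512.41 = 19587.9047 Pa
Step 2: Multiply by wing area and lift coefficient: L = 19587.9047 * 142.7 * 1.252
Step 3: L = 2795194.0071 * 1.252 = 3499582.9 N

3499582.9


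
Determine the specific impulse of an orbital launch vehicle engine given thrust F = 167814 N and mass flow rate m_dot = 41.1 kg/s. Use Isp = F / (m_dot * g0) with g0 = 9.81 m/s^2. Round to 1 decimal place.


Step 1: m_dot * g0 = 41.1 * 9.81 = 403.19
Step 2: Isp = 167814 / 403.19 = 416.2 s

416.2


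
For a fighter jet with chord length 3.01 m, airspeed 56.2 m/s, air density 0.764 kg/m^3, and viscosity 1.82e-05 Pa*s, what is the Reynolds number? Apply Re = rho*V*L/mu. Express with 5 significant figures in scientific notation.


Step 1: Numerator = rho * V * L = 0.764 * 56.2 * 3.01 = 129.239768
Step 2: Re = 129.239768 / 1.82e-05
Step 3: Re = 7.1011e+06

7.1011e+06


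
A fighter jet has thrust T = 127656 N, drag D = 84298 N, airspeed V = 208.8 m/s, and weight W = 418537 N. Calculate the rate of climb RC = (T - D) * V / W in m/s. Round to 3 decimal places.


Step 1: Excess thrust = T - D = 127656 - 84298 = 43358 N
Step 2: Excess power = 43358 * 208.8 = 9053150.4 W
Step 3: RC = 9053150.4 / 418537 = 21.630 m/s

21.630


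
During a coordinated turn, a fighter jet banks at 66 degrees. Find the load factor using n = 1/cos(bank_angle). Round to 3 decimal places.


Step 1: Convert 66 degrees to radians = 1.151917
Step 2: cos(66 deg) = 0.406737
Step 3: n = 1 / 0.406737 = 2.459

2.459


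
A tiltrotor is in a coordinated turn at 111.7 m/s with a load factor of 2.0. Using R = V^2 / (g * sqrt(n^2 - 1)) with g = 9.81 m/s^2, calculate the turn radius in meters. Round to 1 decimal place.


Step 1: V^2 = 111.7^2 = 12476.89
Step 2: n^2 - 1 = 2.0^2 - 1 = 3.0
Step 3: sqrt(3.0) = 1.732051
Step 4: R = 12476.89 / (9.81 * 1.732051) = 734.3 m

734.3


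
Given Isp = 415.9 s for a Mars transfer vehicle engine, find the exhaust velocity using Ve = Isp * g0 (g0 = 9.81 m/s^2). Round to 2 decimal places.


Step 1: Ve = Isp * g0 = 415.9 * 9.81
Step 2: Ve = 4079.98 m/s

4079.98


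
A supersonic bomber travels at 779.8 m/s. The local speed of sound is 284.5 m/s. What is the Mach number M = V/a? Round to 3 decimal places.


Step 1: M = V / a = 779.8 / 284.5
Step 2: M = 2.741

2.741


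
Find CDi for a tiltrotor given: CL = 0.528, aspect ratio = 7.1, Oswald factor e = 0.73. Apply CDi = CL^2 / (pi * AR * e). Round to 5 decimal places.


Step 1: CL^2 = 0.528^2 = 0.278784
Step 2: pi * AR * e = 3.14159 * 7.1 * 0.73 = 16.282875
Step 3: CDi = 0.278784 / 16.282875 = 0.01712

0.01712


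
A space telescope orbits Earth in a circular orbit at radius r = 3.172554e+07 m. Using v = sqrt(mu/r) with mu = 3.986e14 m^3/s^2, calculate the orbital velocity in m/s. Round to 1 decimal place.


Step 1: mu / r = 3.986e14 / 3.172554e+07 = 12564009.9428
Step 2: v = sqrt(12564009.9428) = 3544.6 m/s

3544.6


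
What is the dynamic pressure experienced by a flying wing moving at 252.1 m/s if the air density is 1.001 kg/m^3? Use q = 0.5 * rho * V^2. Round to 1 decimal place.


Step 1: V^2 = 252.1^2 = 63554.41
Step 2: q = 0.5 * 1.001 * 63554.41
Step 3: q = 31809.0 Pa

31809.0


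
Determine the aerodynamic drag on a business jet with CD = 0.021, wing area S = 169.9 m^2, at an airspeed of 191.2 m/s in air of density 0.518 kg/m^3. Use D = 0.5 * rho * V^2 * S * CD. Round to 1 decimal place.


Step 1: Dynamic pressure q = 0.5 * 0.518 * 191.2^2 = 9468.377 Pa
Step 2: Drag D = q * S * CD = 9468.377 * 169.9 * 0.021
Step 3: D = 33782.2 N

33782.2


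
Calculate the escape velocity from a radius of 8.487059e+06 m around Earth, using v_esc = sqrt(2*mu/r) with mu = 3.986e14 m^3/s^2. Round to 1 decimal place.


Step 1: 2*mu/r = 2 * 3.986e14 / 8.487059e+06 = 93931242.8487
Step 2: v_esc = sqrt(93931242.8487) = 9691.8 m/s

9691.8


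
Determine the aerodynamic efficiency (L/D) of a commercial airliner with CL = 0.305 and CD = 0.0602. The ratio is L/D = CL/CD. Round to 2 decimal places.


Step 1: L/D = CL / CD = 0.305 / 0.0602
Step 2: L/D = 5.07

5.07


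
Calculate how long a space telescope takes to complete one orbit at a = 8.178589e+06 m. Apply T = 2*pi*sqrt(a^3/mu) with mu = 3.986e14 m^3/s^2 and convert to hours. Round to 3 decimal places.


Step 1: a^3 / mu = 5.470602e+20 / 3.986e14 = 1.372454e+06
Step 2: sqrt(1.372454e+06) = 1171.5179 s
Step 3: T = 2*pi * 1171.5179 = 7360.86 s
Step 4: T in hours = 7360.86 / 3600 = 2.045 hours

2.045


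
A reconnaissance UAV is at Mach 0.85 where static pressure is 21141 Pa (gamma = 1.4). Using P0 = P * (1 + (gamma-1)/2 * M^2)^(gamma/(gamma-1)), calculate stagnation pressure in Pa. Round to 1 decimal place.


Step 1: (gamma-1)/2 * M^2 = 0.2 * 0.7225 = 0.1445
Step 2: 1 + 0.1445 = 1.1445
Step 3: Exponent gamma/(gamma-1) = 3.5
Step 4: P0 = 21141 * 1.1445^3.5 = 33906.3 Pa

33906.3


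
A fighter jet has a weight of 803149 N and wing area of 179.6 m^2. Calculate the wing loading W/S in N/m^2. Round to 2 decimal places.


Step 1: Wing loading = W / S = 803149 / 179.6
Step 2: Wing loading = 4471.88 N/m^2

4471.88


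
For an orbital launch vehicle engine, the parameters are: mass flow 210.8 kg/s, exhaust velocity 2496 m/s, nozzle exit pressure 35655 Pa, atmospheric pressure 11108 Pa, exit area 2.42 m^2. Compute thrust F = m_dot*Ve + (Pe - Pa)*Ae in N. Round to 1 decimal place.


Step 1: Momentum thrust = m_dot * Ve = 210.8 * 2496 = 526156.8 N
Step 2: Pressure thrust = (Pe - Pa) * Ae = (35655 - 11108) * 2.42 = 59403.74 N
Step 3: Total thrust F = 526156.8 + 59403.74 = 585560.5 N

585560.5


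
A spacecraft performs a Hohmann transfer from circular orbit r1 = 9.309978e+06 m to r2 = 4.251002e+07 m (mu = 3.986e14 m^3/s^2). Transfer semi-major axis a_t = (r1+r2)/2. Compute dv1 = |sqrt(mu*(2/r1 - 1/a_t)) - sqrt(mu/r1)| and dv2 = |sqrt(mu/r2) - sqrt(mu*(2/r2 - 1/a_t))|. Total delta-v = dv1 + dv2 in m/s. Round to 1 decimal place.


Step 1: Transfer semi-major axis a_t = (9.309978e+06 + 4.251002e+07) / 2 = 2.591000e+07 m
Step 2: v1 (circular at r1) = sqrt(mu/r1) = 6543.26 m/s
Step 3: v_t1 = sqrt(mu*(2/r1 - 1/a_t)) = 8381.2 m/s
Step 4: dv1 = |8381.2 - 6543.26| = 1837.94 m/s
Step 5: v2 (circular at r2) = 3062.13 m/s, v_t2 = 1835.54 m/s
Step 6: dv2 = |3062.13 - 1835.54| = 1226.59 m/s
Step 7: Total delta-v = 1837.94 + 1226.59 = 3064.5 m/s

3064.5


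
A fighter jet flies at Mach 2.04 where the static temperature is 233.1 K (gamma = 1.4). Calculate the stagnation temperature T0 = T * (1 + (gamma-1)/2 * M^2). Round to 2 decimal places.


Step 1: (gamma-1)/2 = 0.2
Step 2: M^2 = 4.1616
Step 3: 1 + 0.2 * 4.1616 = 1.83232
Step 4: T0 = 233.1 * 1.83232 = 427.11 K

427.11


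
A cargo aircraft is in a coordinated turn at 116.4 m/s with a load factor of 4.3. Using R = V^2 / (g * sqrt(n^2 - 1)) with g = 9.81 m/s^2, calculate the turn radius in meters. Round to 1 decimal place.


Step 1: V^2 = 116.4^2 = 13548.96
Step 2: n^2 - 1 = 4.3^2 - 1 = 17.49
Step 3: sqrt(17.49) = 4.182105
Step 4: R = 13548.96 / (9.81 * 4.182105) = 330.2 m

330.2


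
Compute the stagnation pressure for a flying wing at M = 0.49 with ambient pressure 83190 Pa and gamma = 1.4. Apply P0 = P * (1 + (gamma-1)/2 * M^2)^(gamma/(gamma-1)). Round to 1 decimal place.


Step 1: (gamma-1)/2 * M^2 = 0.2 * 0.2401 = 0.04802
Step 2: 1 + 0.04802 = 1.04802
Step 3: Exponent gamma/(gamma-1) = 3.5
Step 4: P0 = 83190 * 1.04802^3.5 = 98031.3 Pa

98031.3


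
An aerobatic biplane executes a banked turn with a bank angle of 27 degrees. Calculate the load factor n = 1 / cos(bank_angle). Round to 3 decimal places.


Step 1: Convert 27 degrees to radians = 0.471239
Step 2: cos(27 deg) = 0.891007
Step 3: n = 1 / 0.891007 = 1.122

1.122


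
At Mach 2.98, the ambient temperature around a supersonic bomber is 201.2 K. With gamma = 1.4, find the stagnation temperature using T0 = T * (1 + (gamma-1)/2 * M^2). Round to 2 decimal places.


Step 1: (gamma-1)/2 = 0.2
Step 2: M^2 = 8.8804
Step 3: 1 + 0.2 * 8.8804 = 2.77608
Step 4: T0 = 201.2 * 2.77608 = 558.55 K

558.55


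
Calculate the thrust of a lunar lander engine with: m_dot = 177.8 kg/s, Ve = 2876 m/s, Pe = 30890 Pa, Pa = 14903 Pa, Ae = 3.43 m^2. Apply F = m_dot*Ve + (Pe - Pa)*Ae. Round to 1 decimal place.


Step 1: Momentum thrust = m_dot * Ve = 177.8 * 2876 = 511352.8 N
Step 2: Pressure thrust = (Pe - Pa) * Ae = (30890 - 14903) * 3.43 = 54835.41 N
Step 3: Total thrust F = 511352.8 + 54835.41 = 566188.2 N

566188.2


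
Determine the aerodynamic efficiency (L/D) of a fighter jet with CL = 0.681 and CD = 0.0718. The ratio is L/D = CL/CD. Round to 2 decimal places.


Step 1: L/D = CL / CD = 0.681 / 0.0718
Step 2: L/D = 9.48

9.48


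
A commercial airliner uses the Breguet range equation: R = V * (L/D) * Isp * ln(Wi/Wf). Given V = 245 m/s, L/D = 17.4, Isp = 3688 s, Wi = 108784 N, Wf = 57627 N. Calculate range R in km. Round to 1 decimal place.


Step 1: Coefficient = V * (L/D) * Isp = 245 * 17.4 * 3688 = 15721944.0 m
Step 2: Wi/Wf = 108784 / 57627 = 1.887726
Step 3: ln(1.887726) = 0.635373
Step 4: R = 15721944.0 * 0.635373 = 9989299.6 m = 9989.3 km

9989.3


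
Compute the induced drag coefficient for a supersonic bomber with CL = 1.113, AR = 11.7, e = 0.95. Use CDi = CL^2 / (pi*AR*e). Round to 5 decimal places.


Step 1: CL^2 = 1.113^2 = 1.238769
Step 2: pi * AR * e = 3.14159 * 11.7 * 0.95 = 34.918802
Step 3: CDi = 1.238769 / 34.918802 = 0.03548

0.03548


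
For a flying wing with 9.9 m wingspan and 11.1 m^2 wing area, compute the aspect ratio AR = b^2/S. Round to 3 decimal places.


Step 1: b^2 = 9.9^2 = 98.01
Step 2: AR = 98.01 / 11.1 = 8.830

8.830


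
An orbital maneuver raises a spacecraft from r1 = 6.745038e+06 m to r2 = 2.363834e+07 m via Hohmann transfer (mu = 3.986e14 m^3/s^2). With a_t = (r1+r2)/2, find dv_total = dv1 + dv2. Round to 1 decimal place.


Step 1: Transfer semi-major axis a_t = (6.745038e+06 + 2.363834e+07) / 2 = 1.519169e+07 m
Step 2: v1 (circular at r1) = sqrt(mu/r1) = 7687.35 m/s
Step 3: v_t1 = sqrt(mu*(2/r1 - 1/a_t)) = 9589.19 m/s
Step 4: dv1 = |9589.19 - 7687.35| = 1901.84 m/s
Step 5: v2 (circular at r2) = 4106.39 m/s, v_t2 = 2736.21 m/s
Step 6: dv2 = |4106.39 - 2736.21| = 1370.18 m/s
Step 7: Total delta-v = 1901.84 + 1370.18 = 3272.0 m/s

3272.0


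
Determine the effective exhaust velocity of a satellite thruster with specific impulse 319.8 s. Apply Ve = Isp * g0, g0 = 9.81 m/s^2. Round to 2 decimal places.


Step 1: Ve = Isp * g0 = 319.8 * 9.81
Step 2: Ve = 3137.24 m/s

3137.24


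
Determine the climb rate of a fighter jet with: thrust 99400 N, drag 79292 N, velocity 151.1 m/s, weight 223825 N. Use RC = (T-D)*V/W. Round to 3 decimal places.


Step 1: Excess thrust = T - D = 99400 - 79292 = 20108 N
Step 2: Excess power = 20108 * 151.1 = 3038318.8 W
Step 3: RC = 3038318.8 / 223825 = 13.575 m/s

13.575


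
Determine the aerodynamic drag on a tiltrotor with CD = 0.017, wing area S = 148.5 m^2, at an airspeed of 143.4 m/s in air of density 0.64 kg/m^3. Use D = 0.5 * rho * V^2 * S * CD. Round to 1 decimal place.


Step 1: Dynamic pressure q = 0.5 * 0.64 * 143.4^2 = 6580.3392 Pa
Step 2: Drag D = q * S * CD = 6580.3392 * 148.5 * 0.017
Step 3: D = 16612.1 N

16612.1


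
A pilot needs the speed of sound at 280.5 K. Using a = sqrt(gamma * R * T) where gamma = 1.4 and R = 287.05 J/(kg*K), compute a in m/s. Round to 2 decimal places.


Step 1: gamma * R * T = 1.4 * 287.05 * 280.5 = 112724.535
Step 2: a = sqrt(112724.535) = 335.74 m/s

335.74


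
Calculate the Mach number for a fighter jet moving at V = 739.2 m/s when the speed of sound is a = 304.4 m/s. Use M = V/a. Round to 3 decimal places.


Step 1: M = V / a = 739.2 / 304.4
Step 2: M = 2.428

2.428


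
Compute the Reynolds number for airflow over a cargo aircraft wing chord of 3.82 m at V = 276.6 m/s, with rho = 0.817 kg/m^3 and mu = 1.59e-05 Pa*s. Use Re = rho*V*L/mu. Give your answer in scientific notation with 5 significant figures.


Step 1: Numerator = rho * V * L = 0.817 * 276.6 * 3.82 = 863.252004
Step 2: Re = 863.252004 / 1.59e-05
Step 3: Re = 5.4293e+07

5.4293e+07


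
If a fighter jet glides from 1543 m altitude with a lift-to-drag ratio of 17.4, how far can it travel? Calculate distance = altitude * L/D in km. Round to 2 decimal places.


Step 1: Glide distance = altitude * L/D = 1543 * 17.4 = 26848.2 m
Step 2: Convert to km: 26848.2 / 1000 = 26.85 km

26.85


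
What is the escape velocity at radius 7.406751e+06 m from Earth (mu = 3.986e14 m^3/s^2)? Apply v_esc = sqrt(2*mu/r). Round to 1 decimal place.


Step 1: 2*mu/r = 2 * 3.986e14 / 7.406751e+06 = 107631537.7687
Step 2: v_esc = sqrt(107631537.7687) = 10374.6 m/s

10374.6


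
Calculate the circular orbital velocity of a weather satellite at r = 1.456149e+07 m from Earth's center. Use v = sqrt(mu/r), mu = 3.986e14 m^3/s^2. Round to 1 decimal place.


Step 1: mu / r = 3.986e14 / 1.456149e+07 = 27373572.3473
Step 2: v = sqrt(27373572.3473) = 5232.0 m/s

5232.0


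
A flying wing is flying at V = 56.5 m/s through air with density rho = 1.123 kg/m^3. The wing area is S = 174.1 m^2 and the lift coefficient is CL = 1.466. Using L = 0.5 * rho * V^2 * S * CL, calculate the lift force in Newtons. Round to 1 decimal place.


Step 1: Calculate dynamic pressure q = 0.5 * 1.123 * 56.5^2 = 0.5 * 1.123 * 3192.25 = 1792.4484 Pa
Step 2: Multiply by wing area and lift coefficient: L = 1792.4484 * 174.1 * 1.466
Step 3: L = 312065.2621 * 1.466 = 457487.7 N

457487.7
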